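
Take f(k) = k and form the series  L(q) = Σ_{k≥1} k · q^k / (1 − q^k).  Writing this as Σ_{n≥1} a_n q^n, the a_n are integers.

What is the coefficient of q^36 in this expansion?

n=36: 36·1 18·2 12·3 9·4 6·6 4·9 3·12 2·18 1·36  f→[36+18+12+9+6+4+3+2+1]=91

a_36 = 91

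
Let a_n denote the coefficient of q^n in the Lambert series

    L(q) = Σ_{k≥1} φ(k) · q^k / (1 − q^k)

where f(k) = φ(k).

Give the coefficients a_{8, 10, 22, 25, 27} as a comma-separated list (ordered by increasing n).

q^8  k|8↦φ(k): 8:4 4:2 2:1 1:1  a_8=8
n=10: 1·10 2·5 5·2 10·1  φ→[1+1+4+4]=10
n=22: 1·22 2·11 11·2 22·1  φ→[1+1+10+10]=22
q^25  k|25↦φ(k): 1:1 5:4 25:20  a_25=25
d|27:{27,9,3,1}  Σφ=18+6+2+1=27

8, 10, 22, 25, 27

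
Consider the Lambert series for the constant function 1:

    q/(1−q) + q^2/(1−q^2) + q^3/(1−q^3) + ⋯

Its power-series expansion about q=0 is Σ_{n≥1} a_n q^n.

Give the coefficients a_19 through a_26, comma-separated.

n=19: 19·1 1·19  f→[1+1]=2
d|20:{1,2,4,5,10,20}  Σf=1+1+1+1+1+1=6
d|21:{1,3,7,21}  Σf=1+1+1+1=4
q^22  k|22↦f(k): 1:1 2:1 11:1 22:1  a_22=4
[q^23] f(23)=1,f(1)=1 ⇒ 2
d|24:{24,12,8,6,4,3,2,1}  Σf=1+1+1+1+1+1+1+1=8
d|25:{25,5,1}  Σf=1+1+1=3
d|26:{26,13,2,1}  Σf=1+1+1+1=4

2, 6, 4, 4, 2, 8, 3, 4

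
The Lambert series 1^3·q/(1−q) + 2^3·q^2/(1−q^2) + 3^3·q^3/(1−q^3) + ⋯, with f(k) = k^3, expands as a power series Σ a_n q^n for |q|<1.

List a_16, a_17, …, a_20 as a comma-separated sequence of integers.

d|16:{16,8,4,2,1}  Σf=4096+512+64+8+1=4681
d|17:{1,17}  Σf=1+4913=4914
q^18  k|18↦f(k): 1:1 2:8 3:27 6:216 9:729 18:5832  a_18=6813
n=19: 1·19 19·1  f→[1+6859]=6860
n=20: 1·20 2·10 4·5 5·4 10·2 20·1  f→[1+8+64+125+1000+8000]=9198

4681, 4914, 6813, 6860, 9198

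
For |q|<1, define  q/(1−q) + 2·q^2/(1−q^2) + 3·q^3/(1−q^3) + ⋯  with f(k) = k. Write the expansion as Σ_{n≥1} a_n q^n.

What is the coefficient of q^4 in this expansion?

[q^4] f(1)=1,f(2)=2,f(4)=4 ⇒ 7

a_4 = 7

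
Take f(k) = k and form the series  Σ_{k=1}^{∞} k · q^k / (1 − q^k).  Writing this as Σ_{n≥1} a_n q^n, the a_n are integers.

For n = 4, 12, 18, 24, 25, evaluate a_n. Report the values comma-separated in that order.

d|4:{1,2,4}  Σf=1+2+4=7
q^12  k|12↦f(k): 1:1 2:2 3:3 4:4 6:6 12:12  a_12=28
d|18:{1,2,3,6,9,18}  Σf=1+2+3+6+9+18=39
d|24:{24,12,8,6,4,3,2,1}  Σf=24+12+8+6+4+3+2+1=60
q^25  k|25↦f(k): 25:25 5:5 1:1  a_25=31

7, 28, 39, 60, 31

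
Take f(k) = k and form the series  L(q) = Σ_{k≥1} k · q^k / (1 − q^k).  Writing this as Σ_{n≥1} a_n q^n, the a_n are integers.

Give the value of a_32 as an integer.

[q^32] f(32)=32,f(16)=16,f(8)=8,f(4)=4,f(2)=2,f(1)=1 ⇒ 63

a_32 = 63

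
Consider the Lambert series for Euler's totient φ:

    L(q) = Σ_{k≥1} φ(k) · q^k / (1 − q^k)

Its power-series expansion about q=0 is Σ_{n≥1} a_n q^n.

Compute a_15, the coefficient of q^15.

d|15:{1,3,5,15}  Σφ=1+2+4+8=15

a_15 = 15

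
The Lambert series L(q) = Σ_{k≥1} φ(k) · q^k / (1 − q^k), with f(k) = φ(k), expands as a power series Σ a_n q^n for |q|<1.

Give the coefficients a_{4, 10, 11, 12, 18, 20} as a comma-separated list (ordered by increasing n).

q^4  k|4↦φ(k): 4:2 2:1 1:1  a_4=4
[q^10] φ(1)=1,φ(2)=1,φ(5)=4,φ(10)=4 ⇒ 10
[q^11] φ(1)=1,φ(11)=10 ⇒ 11
d|12:{12,6,4,3,2,1}  Σφ=4+2+2+2+1+1=12
[q^18] φ(1)=1,φ(2)=1,φ(3)=2,φ(6)=2,φ(9)=6,φ(18)=6 ⇒ 18
q^20  k|20↦φ(k): 20:8 10:4 5:4 4:2 2:1 1:1  a_20=20

4, 10, 11, 12, 18, 20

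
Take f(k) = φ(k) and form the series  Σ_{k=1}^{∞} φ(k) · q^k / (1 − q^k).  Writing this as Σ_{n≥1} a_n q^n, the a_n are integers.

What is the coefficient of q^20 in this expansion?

d|20:{1,2,4,5,10,20}  Σφ=1+1+2+4+4+8=20

a_20 = 20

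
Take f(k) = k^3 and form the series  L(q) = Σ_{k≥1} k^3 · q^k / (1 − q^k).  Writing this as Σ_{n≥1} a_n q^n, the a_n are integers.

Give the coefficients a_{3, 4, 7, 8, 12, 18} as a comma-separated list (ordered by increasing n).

28, 73, 344, 585, 2044, 6813

[q^3] f(1)=1,f(3)=27 ⇒ 28
[q^4] f(1)=1,f(2)=8,f(4)=64 ⇒ 73
n=7: 1·7 7·1  f→[1+343]=344
[q^8] f(1)=1,f(2)=8,f(4)=64,f(8)=512 ⇒ 585
d|12:{12,6,4,3,2,1}  Σf=1728+216+64+27+8+1=2044
d|18:{1,2,3,6,9,18}  Σf=1+8+27+216+729+5832=6813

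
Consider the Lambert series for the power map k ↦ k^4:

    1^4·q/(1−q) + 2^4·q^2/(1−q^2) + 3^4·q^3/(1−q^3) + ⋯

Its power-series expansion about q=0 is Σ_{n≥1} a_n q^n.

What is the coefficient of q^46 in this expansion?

a_46 = 4757314

n=46: 1·46 2·23 23·2 46·1  f→[1+16+279841+4477456]=4757314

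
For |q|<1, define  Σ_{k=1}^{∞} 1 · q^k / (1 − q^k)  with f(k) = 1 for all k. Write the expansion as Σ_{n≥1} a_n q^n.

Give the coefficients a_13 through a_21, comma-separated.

2, 4, 4, 5, 2, 6, 2, 6, 4

q^13  k|13↦f(k): 13:1 1:1  a_13=2
d|14:{14,7,2,1}  Σf=1+1+1+1=4
[q^15] f(1)=1,f(3)=1,f(5)=1,f(15)=1 ⇒ 4
d|16:{16,8,4,2,1}  Σf=1+1+1+1+1=5
q^17  k|17↦f(k): 1:1 17:1  a_17=2
q^18  k|18↦f(k): 1:1 2:1 3:1 6:1 9:1 18:1  a_18=6
[q^19] f(19)=1,f(1)=1 ⇒ 2
d|20:{20,10,5,4,2,1}  Σf=1+1+1+1+1+1=6
d|21:{21,7,3,1}  Σf=1+1+1+1=4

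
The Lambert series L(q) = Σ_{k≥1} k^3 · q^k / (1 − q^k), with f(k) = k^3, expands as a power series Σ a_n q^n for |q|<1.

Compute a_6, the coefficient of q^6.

a_6 = 252

q^6  k|6↦f(k): 6:216 3:27 2:8 1:1  a_6=252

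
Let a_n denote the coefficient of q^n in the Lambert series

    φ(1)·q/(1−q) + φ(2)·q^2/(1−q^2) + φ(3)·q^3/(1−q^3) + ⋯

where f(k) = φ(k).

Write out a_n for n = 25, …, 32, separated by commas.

[q^25] φ(1)=1,φ(5)=4,φ(25)=20 ⇒ 25
[q^26] φ(1)=1,φ(2)=1,φ(13)=12,φ(26)=12 ⇒ 26
q^27  k|27↦φ(k): 27:18 9:6 3:2 1:1  a_27=27
d|28:{1,2,4,7,14,28}  Σφ=1+1+2+6+6+12=28
[q^29] φ(29)=28,φ(1)=1 ⇒ 29
q^30  k|30↦φ(k): 30:8 15:8 10:4 6:2 5:4 3:2 2:1 1:1  a_30=30
d|31:{31,1}  Σφ=30+1=31
q^32  k|32↦φ(k): 32:16 16:8 8:4 4:2 2:1 1:1  a_32=32

25, 26, 27, 28, 29, 30, 31, 32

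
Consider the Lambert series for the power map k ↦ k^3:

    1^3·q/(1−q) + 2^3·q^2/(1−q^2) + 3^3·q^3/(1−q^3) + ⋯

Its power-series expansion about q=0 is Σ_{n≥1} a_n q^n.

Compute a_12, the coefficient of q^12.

q^12  k|12↦f(k): 12:1728 6:216 4:64 3:27 2:8 1:1  a_12=2044

a_12 = 2044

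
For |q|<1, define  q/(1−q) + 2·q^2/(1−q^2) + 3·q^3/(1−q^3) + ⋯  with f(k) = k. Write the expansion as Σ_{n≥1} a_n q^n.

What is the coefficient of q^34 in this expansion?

a_34 = 54

[q^34] f(1)=1,f(2)=2,f(17)=17,f(34)=34 ⇒ 54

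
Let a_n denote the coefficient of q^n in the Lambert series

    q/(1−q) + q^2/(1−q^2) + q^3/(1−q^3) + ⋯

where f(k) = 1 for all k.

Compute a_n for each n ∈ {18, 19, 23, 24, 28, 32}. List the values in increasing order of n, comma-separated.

q^18  k|18↦f(k): 18:1 9:1 6:1 3:1 2:1 1:1  a_18=6
q^19  k|19↦f(k): 19:1 1:1  a_19=2
d|23:{1,23}  Σf=1+1=2
[q^24] f(1)=1,f(2)=1,f(3)=1,f(4)=1,f(6)=1,f(8)=1,f(12)=1,f(24)=1 ⇒ 8
q^28  k|28↦f(k): 28:1 14:1 7:1 4:1 2:1 1:1  a_28=6
d|32:{1,2,4,8,16,32}  Σf=1+1+1+1+1+1=6

6, 2, 2, 8, 6, 6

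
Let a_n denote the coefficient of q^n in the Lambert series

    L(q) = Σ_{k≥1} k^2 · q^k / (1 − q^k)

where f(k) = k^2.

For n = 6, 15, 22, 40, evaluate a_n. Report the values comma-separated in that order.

q^6  k|6↦f(k): 6:36 3:9 2:4 1:1  a_6=50
[q^15] f(15)=225,f(5)=25,f(3)=9,f(1)=1 ⇒ 260
q^22  k|22↦f(k): 1:1 2:4 11:121 22:484  a_22=610
q^40  k|40↦f(k): 40:1600 20:400 10:100 8:64 5:25 4:16 2:4 1:1  a_40=2210

50, 260, 610, 2210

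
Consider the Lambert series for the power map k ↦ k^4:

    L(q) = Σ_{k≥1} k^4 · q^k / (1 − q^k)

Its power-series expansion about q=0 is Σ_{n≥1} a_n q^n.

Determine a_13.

a_13 = 28562

n=13: 13·1 1·13  f→[28561+1]=28562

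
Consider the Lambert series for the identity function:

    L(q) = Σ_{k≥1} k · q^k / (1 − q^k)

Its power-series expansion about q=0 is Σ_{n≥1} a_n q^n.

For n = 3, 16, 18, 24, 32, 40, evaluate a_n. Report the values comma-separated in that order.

d|3:{3,1}  Σf=3+1=4
[q^16] f(16)=16,f(8)=8,f(4)=4,f(2)=2,f(1)=1 ⇒ 31
[q^18] f(18)=18,f(9)=9,f(6)=6,f(3)=3,f(2)=2,f(1)=1 ⇒ 39
d|24:{24,12,8,6,4,3,2,1}  Σf=24+12+8+6+4+3+2+1=60
d|32:{32,16,8,4,2,1}  Σf=32+16+8+4+2+1=63
[q^40] f(1)=1,f(2)=2,f(4)=4,f(5)=5,f(8)=8,f(10)=10,f(20)=20,f(40)=40 ⇒ 90

4, 31, 39, 60, 63, 90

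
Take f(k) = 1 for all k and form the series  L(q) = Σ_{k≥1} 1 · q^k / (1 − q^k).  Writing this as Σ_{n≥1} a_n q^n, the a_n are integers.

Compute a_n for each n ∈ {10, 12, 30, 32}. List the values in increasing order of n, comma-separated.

4, 6, 8, 6

q^10  k|10↦f(k): 10:1 5:1 2:1 1:1  a_10=4
n=12: 1·12 2·6 3·4 4·3 6·2 12·1  f→[1+1+1+1+1+1]=6
q^30  k|30↦f(k): 30:1 15:1 10:1 6:1 5:1 3:1 2:1 1:1  a_30=8
q^32  k|32↦f(k): 1:1 2:1 4:1 8:1 16:1 32:1  a_32=6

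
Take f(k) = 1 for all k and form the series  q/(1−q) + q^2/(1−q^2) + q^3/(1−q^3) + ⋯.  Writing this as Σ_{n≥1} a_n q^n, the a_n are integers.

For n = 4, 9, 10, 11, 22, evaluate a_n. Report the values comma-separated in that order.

[q^4] f(4)=1,f(2)=1,f(1)=1 ⇒ 3
d|9:{9,3,1}  Σf=1+1+1=3
n=10: 10·1 5·2 2·5 1·10  f→[1+1+1+1]=4
[q^11] f(11)=1,f(1)=1 ⇒ 2
n=22: 1·22 2·11 11·2 22·1  f→[1+1+1+1]=4

3, 3, 4, 2, 4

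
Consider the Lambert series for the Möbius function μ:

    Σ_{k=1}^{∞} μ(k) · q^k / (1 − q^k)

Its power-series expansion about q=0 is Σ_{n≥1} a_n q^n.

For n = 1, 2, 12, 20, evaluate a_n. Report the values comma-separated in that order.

1, 0, 0, 0

q^1  k|1↦μ(k): 1:1  a_1=1
d|2:{1,2}  Σμ=1+(-1)=0
d|12:{12,6,4,3,2,1}  Σμ=0+1+0+(-1)+(-1)+1=0
n=20: 1·20 2·10 4·5 5·4 10·2 20·1  μ→[1+(-1)+0+(-1)+1+0]=0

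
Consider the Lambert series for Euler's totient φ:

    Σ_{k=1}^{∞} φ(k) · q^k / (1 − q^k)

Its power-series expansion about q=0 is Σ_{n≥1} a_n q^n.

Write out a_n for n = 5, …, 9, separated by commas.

[q^5] φ(1)=1,φ(5)=4 ⇒ 5
d|6:{6,3,2,1}  Σφ=2+2+1+1=6
[q^7] φ(1)=1,φ(7)=6 ⇒ 7
[q^8] φ(1)=1,φ(2)=1,φ(4)=2,φ(8)=4 ⇒ 8
q^9  k|9↦φ(k): 1:1 3:2 9:6  a_9=9

5, 6, 7, 8, 9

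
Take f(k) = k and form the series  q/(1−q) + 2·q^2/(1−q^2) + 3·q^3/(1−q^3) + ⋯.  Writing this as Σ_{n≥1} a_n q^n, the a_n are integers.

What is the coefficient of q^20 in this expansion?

a_20 = 42

q^20  k|20↦f(k): 20:20 10:10 5:5 4:4 2:2 1:1  a_20=42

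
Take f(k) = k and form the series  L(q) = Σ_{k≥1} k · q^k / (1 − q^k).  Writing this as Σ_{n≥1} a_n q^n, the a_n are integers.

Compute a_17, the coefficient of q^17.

a_17 = 18

q^17  k|17↦f(k): 1:1 17:17  a_17=18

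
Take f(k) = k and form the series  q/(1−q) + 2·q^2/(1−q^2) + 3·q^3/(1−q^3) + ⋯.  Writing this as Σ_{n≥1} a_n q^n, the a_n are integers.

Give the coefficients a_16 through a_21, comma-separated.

31, 18, 39, 20, 42, 32

[q^16] f(1)=1,f(2)=2,f(4)=4,f(8)=8,f(16)=16 ⇒ 31
d|17:{17,1}  Σf=17+1=18
q^18  k|18↦f(k): 18:18 9:9 6:6 3:3 2:2 1:1  a_18=39
[q^19] f(19)=19,f(1)=1 ⇒ 20
n=20: 1·20 2·10 4·5 5·4 10·2 20·1  f→[1+2+4+5+10+20]=42
[q^21] f(21)=21,f(7)=7,f(3)=3,f(1)=1 ⇒ 32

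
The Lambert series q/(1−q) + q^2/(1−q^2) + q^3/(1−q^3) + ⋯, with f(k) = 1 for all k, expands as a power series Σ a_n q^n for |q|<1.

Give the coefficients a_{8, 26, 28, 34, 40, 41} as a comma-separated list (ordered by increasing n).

4, 4, 6, 4, 8, 2

[q^8] f(8)=1,f(4)=1,f(2)=1,f(1)=1 ⇒ 4
d|26:{1,2,13,26}  Σf=1+1+1+1=4
d|28:{1,2,4,7,14,28}  Σf=1+1+1+1+1+1=6
d|34:{34,17,2,1}  Σf=1+1+1+1=4
q^40  k|40↦f(k): 40:1 20:1 10:1 8:1 5:1 4:1 2:1 1:1  a_40=8
[q^41] f(41)=1,f(1)=1 ⇒ 2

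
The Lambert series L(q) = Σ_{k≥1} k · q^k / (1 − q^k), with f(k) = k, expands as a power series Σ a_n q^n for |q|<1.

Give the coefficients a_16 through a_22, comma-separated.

31, 18, 39, 20, 42, 32, 36

d|16:{1,2,4,8,16}  Σf=1+2+4+8+16=31
d|17:{17,1}  Σf=17+1=18
[q^18] f(1)=1,f(2)=2,f(3)=3,f(6)=6,f(9)=9,f(18)=18 ⇒ 39
n=19: 19·1 1·19  f→[19+1]=20
n=20: 1·20 2·10 4·5 5·4 10·2 20·1  f→[1+2+4+5+10+20]=42
d|21:{21,7,3,1}  Σf=21+7+3+1=32
n=22: 1·22 2·11 11·2 22·1  f→[1+2+11+22]=36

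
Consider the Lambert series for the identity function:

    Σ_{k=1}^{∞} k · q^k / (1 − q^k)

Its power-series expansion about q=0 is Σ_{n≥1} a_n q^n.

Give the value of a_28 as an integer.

a_28 = 56

n=28: 28·1 14·2 7·4 4·7 2·14 1·28  f→[28+14+7+4+2+1]=56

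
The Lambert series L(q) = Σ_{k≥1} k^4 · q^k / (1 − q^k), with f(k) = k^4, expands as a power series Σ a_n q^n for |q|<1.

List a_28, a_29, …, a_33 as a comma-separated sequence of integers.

655746, 707282, 872644, 923522, 1118481, 1200644

d|28:{1,2,4,7,14,28}  Σf=1+16+256+2401+38416+614656=655746
[q^29] f(29)=707281,f(1)=1 ⇒ 707282
q^30  k|30↦f(k): 30:810000 15:50625 10:10000 6:1296 5:625 3:81 2:16 1:1  a_30=872644
[q^31] f(31)=923521,f(1)=1 ⇒ 923522
[q^32] f(1)=1,f(2)=16,f(4)=256,f(8)=4096,f(16)=65536,f(32)=1048576 ⇒ 1118481
d|33:{1,3,11,33}  Σf=1+81+14641+1185921=1200644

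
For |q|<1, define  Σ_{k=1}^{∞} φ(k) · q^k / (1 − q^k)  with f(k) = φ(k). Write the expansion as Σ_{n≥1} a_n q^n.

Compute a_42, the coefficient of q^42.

n=42: 42·1 21·2 14·3 7·6 6·7 3·14 2·21 1·42  φ→[12+12+6+6+2+2+1+1]=42

a_42 = 42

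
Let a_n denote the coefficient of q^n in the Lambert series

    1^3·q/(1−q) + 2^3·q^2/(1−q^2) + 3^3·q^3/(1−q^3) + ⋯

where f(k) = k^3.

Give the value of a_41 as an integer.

[q^41] f(1)=1,f(41)=68921 ⇒ 68922

a_41 = 68922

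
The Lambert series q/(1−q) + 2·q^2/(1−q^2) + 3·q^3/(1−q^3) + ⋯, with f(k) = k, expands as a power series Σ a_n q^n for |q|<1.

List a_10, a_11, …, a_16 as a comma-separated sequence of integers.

n=10: 1·10 2·5 5·2 10·1  f→[1+2+5+10]=18
q^11  k|11↦f(k): 11:11 1:1  a_11=12
n=12: 12·1 6·2 4·3 3·4 2·6 1·12  f→[12+6+4+3+2+1]=28
q^13  k|13↦f(k): 1:1 13:13  a_13=14
n=14: 1·14 2·7 7·2 14·1  f→[1+2+7+14]=24
d|15:{15,5,3,1}  Σf=15+5+3+1=24
[q^16] f(1)=1,f(2)=2,f(4)=4,f(8)=8,f(16)=16 ⇒ 31

18, 12, 28, 14, 24, 24, 31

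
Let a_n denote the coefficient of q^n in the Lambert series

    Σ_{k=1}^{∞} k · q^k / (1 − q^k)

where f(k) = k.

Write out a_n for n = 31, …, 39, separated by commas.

32, 63, 48, 54, 48, 91, 38, 60, 56

[q^31] f(31)=31,f(1)=1 ⇒ 32
[q^32] f(32)=32,f(16)=16,f(8)=8,f(4)=4,f(2)=2,f(1)=1 ⇒ 63
d|33:{33,11,3,1}  Σf=33+11+3+1=48
n=34: 1·34 2·17 17·2 34·1  f→[1+2+17+34]=54
d|35:{35,7,5,1}  Σf=35+7+5+1=48
q^36  k|36↦f(k): 1:1 2:2 3:3 4:4 6:6 9:9 12:12 18:18 36:36  a_36=91
n=37: 1·37 37·1  f→[1+37]=38
[q^38] f(1)=1,f(2)=2,f(19)=19,f(38)=38 ⇒ 60
n=39: 39·1 13·3 3·13 1·39  f→[39+13+3+1]=56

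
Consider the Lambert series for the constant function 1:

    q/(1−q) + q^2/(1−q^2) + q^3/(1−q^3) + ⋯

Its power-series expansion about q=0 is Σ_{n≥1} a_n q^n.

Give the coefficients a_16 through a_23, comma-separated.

n=16: 1·16 2·8 4·4 8·2 16·1  f→[1+1+1+1+1]=5
q^17  k|17↦f(k): 1:1 17:1  a_17=2
d|18:{18,9,6,3,2,1}  Σf=1+1+1+1+1+1=6
q^19  k|19↦f(k): 19:1 1:1  a_19=2
d|20:{20,10,5,4,2,1}  Σf=1+1+1+1+1+1=6
[q^21] f(1)=1,f(3)=1,f(7)=1,f(21)=1 ⇒ 4
n=22: 1·22 2·11 11·2 22·1  f→[1+1+1+1]=4
[q^23] f(1)=1,f(23)=1 ⇒ 2

5, 2, 6, 2, 6, 4, 4, 2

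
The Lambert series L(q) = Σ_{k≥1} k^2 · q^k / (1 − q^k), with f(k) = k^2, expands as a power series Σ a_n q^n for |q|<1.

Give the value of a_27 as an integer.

n=27: 27·1 9·3 3·9 1·27  f→[729+81+9+1]=820

a_27 = 820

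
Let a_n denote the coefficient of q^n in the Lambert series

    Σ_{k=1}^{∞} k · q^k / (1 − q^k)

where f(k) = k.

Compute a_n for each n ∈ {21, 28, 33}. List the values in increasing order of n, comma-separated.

n=21: 1·21 3·7 7·3 21·1  f→[1+3+7+21]=32
d|28:{1,2,4,7,14,28}  Σf=1+2+4+7+14+28=56
[q^33] f(1)=1,f(3)=3,f(11)=11,f(33)=33 ⇒ 48

32, 56, 48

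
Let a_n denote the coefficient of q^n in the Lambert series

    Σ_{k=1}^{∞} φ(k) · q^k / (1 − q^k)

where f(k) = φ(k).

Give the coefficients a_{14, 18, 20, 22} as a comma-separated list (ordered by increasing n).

d|14:{14,7,2,1}  Σφ=6+6+1+1=14
[q^18] φ(1)=1,φ(2)=1,φ(3)=2,φ(6)=2,φ(9)=6,φ(18)=6 ⇒ 18
n=20: 20·1 10·2 5·4 4·5 2·10 1·20  φ→[8+4+4+2+1+1]=20
d|22:{1,2,11,22}  Σφ=1+1+10+10=22

14, 18, 20, 22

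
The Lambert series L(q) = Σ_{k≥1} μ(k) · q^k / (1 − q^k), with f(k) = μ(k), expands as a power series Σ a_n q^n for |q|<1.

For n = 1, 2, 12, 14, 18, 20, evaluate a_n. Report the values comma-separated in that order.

1, 0, 0, 0, 0, 0

q^1  k|1↦μ(k): 1:1  a_1=1
d|2:{1,2}  Σμ=1+(-1)=0
[q^12] μ(1)=1,μ(2)=-1,μ(3)=-1,μ(4)=0,μ(6)=1,μ(12)=0 ⇒ 0
n=14: 14·1 7·2 2·7 1·14  μ→[1+(-1)+(-1)+1]=0
q^18  k|18↦μ(k): 1:1 2:-1 3:-1 6:1 9:0 18:0  a_18=0
q^20  k|20↦μ(k): 20:0 10:1 5:-1 4:0 2:-1 1:1  a_20=0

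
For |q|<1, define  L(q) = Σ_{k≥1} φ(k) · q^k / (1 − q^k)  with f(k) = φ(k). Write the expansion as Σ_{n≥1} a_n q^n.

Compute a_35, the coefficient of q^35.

d|35:{1,5,7,35}  Σφ=1+4+6+24=35

a_35 = 35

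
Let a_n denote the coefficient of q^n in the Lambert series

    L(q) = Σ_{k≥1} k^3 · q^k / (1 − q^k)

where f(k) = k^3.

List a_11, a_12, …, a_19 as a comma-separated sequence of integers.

q^11  k|11↦f(k): 11:1331 1:1  a_11=1332
[q^12] f(1)=1,f(2)=8,f(3)=27,f(4)=64,f(6)=216,f(12)=1728 ⇒ 2044
d|13:{13,1}  Σf=2197+1=2198
n=14: 1·14 2·7 7·2 14·1  f→[1+8+343+2744]=3096
q^15  k|15↦f(k): 1:1 3:27 5:125 15:3375  a_15=3528
n=16: 16·1 8·2 4·4 2·8 1·16  f→[4096+512+64+8+1]=4681
[q^17] f(17)=4913,f(1)=1 ⇒ 4914
q^18  k|18↦f(k): 1:1 2:8 3:27 6:216 9:729 18:5832  a_18=6813
n=19: 1·19 19·1  f→[1+6859]=6860

1332, 2044, 2198, 3096, 3528, 4681, 4914, 6813, 6860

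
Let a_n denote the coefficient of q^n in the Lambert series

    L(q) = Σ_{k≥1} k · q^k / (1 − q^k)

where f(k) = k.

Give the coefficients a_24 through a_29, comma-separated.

q^24  k|24↦f(k): 1:1 2:2 3:3 4:4 6:6 8:8 12:12 24:24  a_24=60
n=25: 25·1 5·5 1·25  f→[25+5+1]=31
d|26:{26,13,2,1}  Σf=26+13+2+1=42
q^27  k|27↦f(k): 27:27 9:9 3:3 1:1  a_27=40
[q^28] f(28)=28,f(14)=14,f(7)=7,f(4)=4,f(2)=2,f(1)=1 ⇒ 56
[q^29] f(29)=29,f(1)=1 ⇒ 30

60, 31, 42, 40, 56, 30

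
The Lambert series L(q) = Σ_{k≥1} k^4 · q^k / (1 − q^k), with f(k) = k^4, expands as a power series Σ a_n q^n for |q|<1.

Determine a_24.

n=24: 1·24 2·12 3·8 4·6 6·4 8·3 12·2 24·1  f→[1+16+81+256+1296+4096+20736+331776]=358258

a_24 = 358258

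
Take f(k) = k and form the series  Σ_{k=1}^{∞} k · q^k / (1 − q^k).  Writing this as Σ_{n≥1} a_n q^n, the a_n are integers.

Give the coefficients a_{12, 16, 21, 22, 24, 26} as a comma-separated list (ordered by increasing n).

28, 31, 32, 36, 60, 42

d|12:{1,2,3,4,6,12}  Σf=1+2+3+4+6+12=28
q^16  k|16↦f(k): 16:16 8:8 4:4 2:2 1:1  a_16=31
d|21:{1,3,7,21}  Σf=1+3+7+21=32
q^22  k|22↦f(k): 1:1 2:2 11:11 22:22  a_22=36
[q^24] f(1)=1,f(2)=2,f(3)=3,f(4)=4,f(6)=6,f(8)=8,f(12)=12,f(24)=24 ⇒ 60
n=26: 1·26 2·13 13·2 26·1  f→[1+2+13+26]=42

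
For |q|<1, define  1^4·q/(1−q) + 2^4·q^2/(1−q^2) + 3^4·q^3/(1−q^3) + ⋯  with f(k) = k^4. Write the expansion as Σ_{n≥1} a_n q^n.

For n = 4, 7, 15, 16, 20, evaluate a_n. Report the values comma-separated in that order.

q^4  k|4↦f(k): 4:256 2:16 1:1  a_4=273
[q^7] f(1)=1,f(7)=2401 ⇒ 2402
d|15:{15,5,3,1}  Σf=50625+625+81+1=51332
n=16: 1·16 2·8 4·4 8·2 16·1  f→[1+16+256+4096+65536]=69905
q^20  k|20↦f(k): 1:1 2:16 4:256 5:625 10:10000 20:160000  a_20=170898

273, 2402, 51332, 69905, 170898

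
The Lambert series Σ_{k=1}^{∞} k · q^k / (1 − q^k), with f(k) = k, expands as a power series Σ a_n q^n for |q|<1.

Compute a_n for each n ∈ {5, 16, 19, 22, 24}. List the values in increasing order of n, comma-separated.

q^5  k|5↦f(k): 5:5 1:1  a_5=6
d|16:{1,2,4,8,16}  Σf=1+2+4+8+16=31
q^19  k|19↦f(k): 1:1 19:19  a_19=20
q^22  k|22↦f(k): 22:22 11:11 2:2 1:1  a_22=36
d|24:{1,2,3,4,6,8,12,24}  Σf=1+2+3+4+6+8+12+24=60

6, 31, 20, 36, 60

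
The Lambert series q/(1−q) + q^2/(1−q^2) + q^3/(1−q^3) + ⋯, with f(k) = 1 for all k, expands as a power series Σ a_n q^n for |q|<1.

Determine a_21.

n=21: 21·1 7·3 3·7 1·21  f→[1+1+1+1]=4

a_21 = 4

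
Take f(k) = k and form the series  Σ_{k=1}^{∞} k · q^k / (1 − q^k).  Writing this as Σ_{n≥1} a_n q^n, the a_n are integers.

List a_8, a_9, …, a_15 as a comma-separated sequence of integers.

15, 13, 18, 12, 28, 14, 24, 24

n=8: 8·1 4·2 2·4 1·8  f→[8+4+2+1]=15
n=9: 1·9 3·3 9·1  f→[1+3+9]=13
n=10: 1·10 2·5 5·2 10·1  f→[1+2+5+10]=18
n=11: 1·11 11·1  f→[1+11]=12
[q^12] f(12)=12,f(6)=6,f(4)=4,f(3)=3,f(2)=2,f(1)=1 ⇒ 28
q^13  k|13↦f(k): 1:1 13:13  a_13=14
n=14: 14·1 7·2 2·7 1·14  f→[14+7+2+1]=24
[q^15] f(15)=15,f(5)=5,f(3)=3,f(1)=1 ⇒ 24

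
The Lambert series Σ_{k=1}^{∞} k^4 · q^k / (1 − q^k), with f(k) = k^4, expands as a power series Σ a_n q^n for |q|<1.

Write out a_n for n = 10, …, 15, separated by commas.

n=10: 10·1 5·2 2·5 1·10  f→[10000+625+16+1]=10642
n=11: 1·11 11·1  f→[1+14641]=14642
q^12  k|12↦f(k): 1:1 2:16 3:81 4:256 6:1296 12:20736  a_12=22386
n=13: 13·1 1·13  f→[28561+1]=28562
d|14:{14,7,2,1}  Σf=38416+2401+16+1=40834
n=15: 15·1 5·3 3·5 1·15  f→[50625+625+81+1]=51332

10642, 14642, 22386, 28562, 40834, 51332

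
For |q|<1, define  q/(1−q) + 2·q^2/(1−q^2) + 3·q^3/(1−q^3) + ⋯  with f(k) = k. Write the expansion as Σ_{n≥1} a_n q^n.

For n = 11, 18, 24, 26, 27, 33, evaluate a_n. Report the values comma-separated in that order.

d|11:{1,11}  Σf=1+11=12
d|18:{1,2,3,6,9,18}  Σf=1+2+3+6+9+18=39
d|24:{1,2,3,4,6,8,12,24}  Σf=1+2+3+4+6+8+12+24=60
q^26  k|26↦f(k): 26:26 13:13 2:2 1:1  a_26=42
n=27: 27·1 9·3 3·9 1·27  f→[27+9+3+1]=40
n=33: 1·33 3·11 11·3 33·1  f→[1+3+11+33]=48

12, 39, 60, 42, 40, 48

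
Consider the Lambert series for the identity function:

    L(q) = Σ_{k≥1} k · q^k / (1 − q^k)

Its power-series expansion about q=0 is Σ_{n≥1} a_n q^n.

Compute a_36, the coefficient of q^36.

a_36 = 91

d|36:{1,2,3,4,6,9,12,18,36}  Σf=1+2+3+4+6+9+12+18+36=91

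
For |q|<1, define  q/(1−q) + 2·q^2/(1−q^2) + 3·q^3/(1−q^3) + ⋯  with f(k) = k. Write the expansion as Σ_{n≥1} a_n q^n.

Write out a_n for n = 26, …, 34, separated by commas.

q^26  k|26↦f(k): 1:1 2:2 13:13 26:26  a_26=42
q^27  k|27↦f(k): 1:1 3:3 9:9 27:27  a_27=40
[q^28] f(1)=1,f(2)=2,f(4)=4,f(7)=7,f(14)=14,f(28)=28 ⇒ 56
q^29  k|29↦f(k): 29:29 1:1  a_29=30
q^30  k|30↦f(k): 1:1 2:2 3:3 5:5 6:6 10:10 15:15 30:30  a_30=72
n=31: 31·1 1·31  f→[31+1]=32
d|32:{32,16,8,4,2,1}  Σf=32+16+8+4+2+1=63
d|33:{33,11,3,1}  Σf=33+11+3+1=48
[q^34] f(1)=1,f(2)=2,f(17)=17,f(34)=34 ⇒ 54

42, 40, 56, 30, 72, 32, 63, 48, 54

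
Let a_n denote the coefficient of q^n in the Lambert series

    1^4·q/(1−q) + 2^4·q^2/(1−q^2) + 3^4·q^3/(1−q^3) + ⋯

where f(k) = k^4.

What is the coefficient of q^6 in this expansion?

a_6 = 1394

q^6  k|6↦f(k): 6:1296 3:81 2:16 1:1  a_6=1394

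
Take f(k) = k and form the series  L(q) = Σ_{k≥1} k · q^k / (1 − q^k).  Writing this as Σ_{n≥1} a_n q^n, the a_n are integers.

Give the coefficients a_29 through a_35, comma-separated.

30, 72, 32, 63, 48, 54, 48

d|29:{1,29}  Σf=1+29=30
d|30:{1,2,3,5,6,10,15,30}  Σf=1+2+3+5+6+10+15+30=72
d|31:{31,1}  Σf=31+1=32
d|32:{32,16,8,4,2,1}  Σf=32+16+8+4+2+1=63
d|33:{33,11,3,1}  Σf=33+11+3+1=48
d|34:{1,2,17,34}  Σf=1+2+17+34=54
d|35:{1,5,7,35}  Σf=1+5+7+35=48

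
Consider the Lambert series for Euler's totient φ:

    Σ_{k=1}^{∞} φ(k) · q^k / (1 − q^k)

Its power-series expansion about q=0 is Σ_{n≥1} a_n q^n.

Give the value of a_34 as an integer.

[q^34] φ(1)=1,φ(2)=1,φ(17)=16,φ(34)=16 ⇒ 34

a_34 = 34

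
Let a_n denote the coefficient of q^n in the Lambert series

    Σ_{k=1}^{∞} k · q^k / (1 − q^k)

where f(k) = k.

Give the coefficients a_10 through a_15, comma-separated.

d|10:{10,5,2,1}  Σf=10+5+2+1=18
q^11  k|11↦f(k): 11:11 1:1  a_11=12
n=12: 1·12 2·6 3·4 4·3 6·2 12·1  f→[1+2+3+4+6+12]=28
n=13: 13·1 1·13  f→[13+1]=14
q^14  k|14↦f(k): 14:14 7:7 2:2 1:1  a_14=24
[q^15] f(1)=1,f(3)=3,f(5)=5,f(15)=15 ⇒ 24

18, 12, 28, 14, 24, 24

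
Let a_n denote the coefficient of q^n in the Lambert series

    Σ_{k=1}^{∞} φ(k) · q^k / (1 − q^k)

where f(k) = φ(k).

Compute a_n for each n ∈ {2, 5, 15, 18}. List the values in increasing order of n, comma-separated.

[q^2] φ(2)=1,φ(1)=1 ⇒ 2
q^5  k|5↦φ(k): 5:4 1:1  a_5=5
n=15: 1·15 3·5 5·3 15·1  φ→[1+2+4+8]=15
n=18: 18·1 9·2 6·3 3·6 2·9 1·18  φ→[6+6+2+2+1+1]=18

2, 5, 15, 18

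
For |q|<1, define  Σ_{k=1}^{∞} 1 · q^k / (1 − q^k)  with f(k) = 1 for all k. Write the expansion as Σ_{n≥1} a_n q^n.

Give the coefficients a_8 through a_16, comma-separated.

4, 3, 4, 2, 6, 2, 4, 4, 5

d|8:{1,2,4,8}  Σf=1+1+1+1=4
q^9  k|9↦f(k): 9:1 3:1 1:1  a_9=3
d|10:{1,2,5,10}  Σf=1+1+1+1=4
d|11:{1,11}  Σf=1+1=2
[q^12] f(12)=1,f(6)=1,f(4)=1,f(3)=1,f(2)=1,f(1)=1 ⇒ 6
d|13:{13,1}  Σf=1+1=2
[q^14] f(14)=1,f(7)=1,f(2)=1,f(1)=1 ⇒ 4
[q^15] f(1)=1,f(3)=1,f(5)=1,f(15)=1 ⇒ 4
d|16:{1,2,4,8,16}  Σf=1+1+1+1+1=5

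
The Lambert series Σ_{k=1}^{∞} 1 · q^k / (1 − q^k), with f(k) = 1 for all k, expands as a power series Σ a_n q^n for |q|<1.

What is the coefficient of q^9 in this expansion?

a_9 = 3

n=9: 9·1 3·3 1·9  f→[1+1+1]=3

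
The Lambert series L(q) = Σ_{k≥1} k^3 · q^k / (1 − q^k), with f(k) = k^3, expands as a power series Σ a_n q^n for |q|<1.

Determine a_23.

a_23 = 12168

[q^23] f(23)=12167,f(1)=1 ⇒ 12168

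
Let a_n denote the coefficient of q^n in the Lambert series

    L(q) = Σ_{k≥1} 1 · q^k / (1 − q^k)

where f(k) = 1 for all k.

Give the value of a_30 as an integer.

d|30:{30,15,10,6,5,3,2,1}  Σf=1+1+1+1+1+1+1+1=8

a_30 = 8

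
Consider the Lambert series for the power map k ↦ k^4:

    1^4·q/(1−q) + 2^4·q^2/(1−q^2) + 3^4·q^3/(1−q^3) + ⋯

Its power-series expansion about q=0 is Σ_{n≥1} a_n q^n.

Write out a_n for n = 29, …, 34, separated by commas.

[q^29] f(1)=1,f(29)=707281 ⇒ 707282
d|30:{1,2,3,5,6,10,15,30}  Σf=1+16+81+625+1296+10000+50625+810000=872644
n=31: 31·1 1·31  f→[923521+1]=923522
[q^32] f(1)=1,f(2)=16,f(4)=256,f(8)=4096,f(16)=65536,f(32)=1048576 ⇒ 1118481
[q^33] f(1)=1,f(3)=81,f(11)=14641,f(33)=1185921 ⇒ 1200644
[q^34] f(1)=1,f(2)=16,f(17)=83521,f(34)=1336336 ⇒ 1419874

707282, 872644, 923522, 1118481, 1200644, 1419874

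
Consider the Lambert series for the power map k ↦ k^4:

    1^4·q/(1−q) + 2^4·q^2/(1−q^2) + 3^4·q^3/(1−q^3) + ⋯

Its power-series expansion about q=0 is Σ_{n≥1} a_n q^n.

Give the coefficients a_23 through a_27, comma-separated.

279842, 358258, 391251, 485554, 538084

[q^23] f(23)=279841,f(1)=1 ⇒ 279842
n=24: 1·24 2·12 3·8 4·6 6·4 8·3 12·2 24·1  f→[1+16+81+256+1296+4096+20736+331776]=358258
[q^25] f(1)=1,f(5)=625,f(25)=390625 ⇒ 391251
n=26: 26·1 13·2 2·13 1·26  f→[456976+28561+16+1]=485554
d|27:{27,9,3,1}  Σf=531441+6561+81+1=538084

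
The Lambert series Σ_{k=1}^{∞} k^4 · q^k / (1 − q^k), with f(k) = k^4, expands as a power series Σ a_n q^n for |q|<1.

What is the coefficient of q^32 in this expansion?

[q^32] f(1)=1,f(2)=16,f(4)=256,f(8)=4096,f(16)=65536,f(32)=1048576 ⇒ 1118481

a_32 = 1118481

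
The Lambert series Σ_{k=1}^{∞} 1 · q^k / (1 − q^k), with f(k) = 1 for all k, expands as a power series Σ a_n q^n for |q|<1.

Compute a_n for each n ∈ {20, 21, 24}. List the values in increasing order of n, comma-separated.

d|20:{20,10,5,4,2,1}  Σf=1+1+1+1+1+1=6
q^21  k|21↦f(k): 1:1 3:1 7:1 21:1  a_21=4
[q^24] f(24)=1,f(12)=1,f(8)=1,f(6)=1,f(4)=1,f(3)=1,f(2)=1,f(1)=1 ⇒ 8

6, 4, 8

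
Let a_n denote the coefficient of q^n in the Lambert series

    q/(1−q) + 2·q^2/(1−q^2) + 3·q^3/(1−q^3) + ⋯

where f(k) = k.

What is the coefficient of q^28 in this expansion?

a_28 = 56

q^28  k|28↦f(k): 28:28 14:14 7:7 4:4 2:2 1:1  a_28=56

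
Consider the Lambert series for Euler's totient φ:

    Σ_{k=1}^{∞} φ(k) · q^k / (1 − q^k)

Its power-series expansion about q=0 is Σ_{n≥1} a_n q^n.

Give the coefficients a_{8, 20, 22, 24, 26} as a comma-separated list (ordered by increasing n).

[q^8] φ(1)=1,φ(2)=1,φ(4)=2,φ(8)=4 ⇒ 8
d|20:{20,10,5,4,2,1}  Σφ=8+4+4+2+1+1=20
q^22  k|22↦φ(k): 1:1 2:1 11:10 22:10  a_22=22
q^24  k|24↦φ(k): 1:1 2:1 3:2 4:2 6:2 8:4 12:4 24:8  a_24=24
q^26  k|26↦φ(k): 1:1 2:1 13:12 26:12  a_26=26

8, 20, 22, 24, 26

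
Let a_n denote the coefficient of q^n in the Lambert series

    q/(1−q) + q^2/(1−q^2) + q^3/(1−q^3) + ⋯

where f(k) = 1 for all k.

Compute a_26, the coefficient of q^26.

d|26:{1,2,13,26}  Σf=1+1+1+1=4

a_26 = 4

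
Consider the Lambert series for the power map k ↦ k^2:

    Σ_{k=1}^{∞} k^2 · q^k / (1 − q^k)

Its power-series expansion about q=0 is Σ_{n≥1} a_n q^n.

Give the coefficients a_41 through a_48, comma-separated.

1682, 2500, 1850, 2562, 2366, 2650, 2210, 3410

[q^41] f(41)=1681,f(1)=1 ⇒ 1682
d|42:{42,21,14,7,6,3,2,1}  Σf=1764+441+196+49+36+9+4+1=2500
d|43:{1,43}  Σf=1+1849=1850
q^44  k|44↦f(k): 1:1 2:4 4:16 11:121 22:484 44:1936  a_44=2562
[q^45] f(45)=2025,f(15)=225,f(9)=81,f(5)=25,f(3)=9,f(1)=1 ⇒ 2366
d|46:{1,2,23,46}  Σf=1+4+529+2116=2650
[q^47] f(1)=1,f(47)=2209 ⇒ 2210
[q^48] f(48)=2304,f(24)=576,f(16)=256,f(12)=144,f(8)=64,f(6)=36,f(4)=16,f(3)=9,f(2)=4,f(1)=1 ⇒ 3410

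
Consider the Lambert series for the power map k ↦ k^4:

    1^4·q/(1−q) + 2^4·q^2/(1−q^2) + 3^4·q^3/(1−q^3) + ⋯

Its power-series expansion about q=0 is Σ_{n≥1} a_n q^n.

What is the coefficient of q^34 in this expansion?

a_34 = 1419874

q^34  k|34↦f(k): 34:1336336 17:83521 2:16 1:1  a_34=1419874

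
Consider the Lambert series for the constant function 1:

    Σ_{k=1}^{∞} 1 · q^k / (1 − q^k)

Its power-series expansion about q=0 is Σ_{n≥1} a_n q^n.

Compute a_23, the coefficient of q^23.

n=23: 23·1 1·23  f→[1+1]=2

a_23 = 2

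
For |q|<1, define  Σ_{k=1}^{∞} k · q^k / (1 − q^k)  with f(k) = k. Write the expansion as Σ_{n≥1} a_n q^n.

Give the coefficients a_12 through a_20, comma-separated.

28, 14, 24, 24, 31, 18, 39, 20, 42

d|12:{1,2,3,4,6,12}  Σf=1+2+3+4+6+12=28
q^13  k|13↦f(k): 13:13 1:1  a_13=14
n=14: 14·1 7·2 2·7 1·14  f→[14+7+2+1]=24
d|15:{1,3,5,15}  Σf=1+3+5+15=24
q^16  k|16↦f(k): 1:1 2:2 4:4 8:8 16:16  a_16=31
n=17: 1·17 17·1  f→[1+17]=18
[q^18] f(18)=18,f(9)=9,f(6)=6,f(3)=3,f(2)=2,f(1)=1 ⇒ 39
n=19: 19·1 1·19  f→[19+1]=20
n=20: 1·20 2·10 4·5 5·4 10·2 20·1  f→[1+2+4+5+10+20]=42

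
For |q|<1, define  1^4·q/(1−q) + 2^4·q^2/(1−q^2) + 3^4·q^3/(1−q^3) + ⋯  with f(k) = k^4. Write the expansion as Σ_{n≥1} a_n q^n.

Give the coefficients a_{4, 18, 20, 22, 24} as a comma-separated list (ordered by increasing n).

q^4  k|4↦f(k): 4:256 2:16 1:1  a_4=273
d|18:{18,9,6,3,2,1}  Σf=104976+6561+1296+81+16+1=112931
[q^20] f(20)=160000,f(10)=10000,f(5)=625,f(4)=256,f(2)=16,f(1)=1 ⇒ 170898
q^22  k|22↦f(k): 1:1 2:16 11:14641 22:234256  a_22=248914
d|24:{24,12,8,6,4,3,2,1}  Σf=331776+20736+4096+1296+256+81+16+1=358258

273, 112931, 170898, 248914, 358258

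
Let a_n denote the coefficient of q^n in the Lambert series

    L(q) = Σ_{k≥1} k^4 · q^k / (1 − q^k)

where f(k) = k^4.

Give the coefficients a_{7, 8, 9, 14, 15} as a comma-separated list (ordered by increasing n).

2402, 4369, 6643, 40834, 51332

d|7:{7,1}  Σf=2401+1=2402
q^8  k|8↦f(k): 8:4096 4:256 2:16 1:1  a_8=4369
d|9:{1,3,9}  Σf=1+81+6561=6643
n=14: 1·14 2·7 7·2 14·1  f→[1+16+2401+38416]=40834
n=15: 15·1 5·3 3·5 1·15  f→[50625+625+81+1]=51332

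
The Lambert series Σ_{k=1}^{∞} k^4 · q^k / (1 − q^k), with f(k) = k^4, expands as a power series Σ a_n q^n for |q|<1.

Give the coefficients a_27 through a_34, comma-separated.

n=27: 1·27 3·9 9·3 27·1  f→[1+81+6561+531441]=538084
[q^28] f(28)=614656,f(14)=38416,f(7)=2401,f(4)=256,f(2)=16,f(1)=1 ⇒ 655746
q^29  k|29↦f(k): 29:707281 1:1  a_29=707282
q^30  k|30↦f(k): 1:1 2:16 3:81 5:625 6:1296 10:10000 15:50625 30:810000  a_30=872644
n=31: 1·31 31·1  f→[1+923521]=923522
[q^32] f(1)=1,f(2)=16,f(4)=256,f(8)=4096,f(16)=65536,f(32)=1048576 ⇒ 1118481
q^33  k|33↦f(k): 1:1 3:81 11:14641 33:1185921  a_33=1200644
[q^34] f(1)=1,f(2)=16,f(17)=83521,f(34)=1336336 ⇒ 1419874

538084, 655746, 707282, 872644, 923522, 1118481, 1200644, 1419874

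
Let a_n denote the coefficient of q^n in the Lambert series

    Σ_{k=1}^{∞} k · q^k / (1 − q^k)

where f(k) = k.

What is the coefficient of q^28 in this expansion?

[q^28] f(28)=28,f(14)=14,f(7)=7,f(4)=4,f(2)=2,f(1)=1 ⇒ 56

a_28 = 56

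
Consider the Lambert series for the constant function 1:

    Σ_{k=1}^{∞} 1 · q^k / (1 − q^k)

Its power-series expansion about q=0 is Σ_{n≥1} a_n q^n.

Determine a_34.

d|34:{1,2,17,34}  Σf=1+1+1+1=4

a_34 = 4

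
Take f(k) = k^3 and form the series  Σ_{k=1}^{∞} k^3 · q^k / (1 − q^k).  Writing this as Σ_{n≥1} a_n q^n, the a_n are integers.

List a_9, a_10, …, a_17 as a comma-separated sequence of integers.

757, 1134, 1332, 2044, 2198, 3096, 3528, 4681, 4914

n=9: 9·1 3·3 1·9  f→[729+27+1]=757
n=10: 10·1 5·2 2·5 1·10  f→[1000+125+8+1]=1134
n=11: 1·11 11·1  f→[1+1331]=1332
n=12: 12·1 6·2 4·3 3·4 2·6 1·12  f→[1728+216+64+27+8+1]=2044
q^13  k|13↦f(k): 1:1 13:2197  a_13=2198
q^14  k|14↦f(k): 14:2744 7:343 2:8 1:1  a_14=3096
d|15:{1,3,5,15}  Σf=1+27+125+3375=3528
d|16:{1,2,4,8,16}  Σf=1+8+64+512+4096=4681
q^17  k|17↦f(k): 1:1 17:4913  a_17=4914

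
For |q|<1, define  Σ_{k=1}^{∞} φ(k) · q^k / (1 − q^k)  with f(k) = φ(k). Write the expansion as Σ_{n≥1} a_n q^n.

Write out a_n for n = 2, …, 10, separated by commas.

[q^2] φ(1)=1,φ(2)=1 ⇒ 2
q^3  k|3↦φ(k): 1:1 3:2  a_3=3
[q^4] φ(1)=1,φ(2)=1,φ(4)=2 ⇒ 4
n=5: 1·5 5·1  φ→[1+4]=5
n=6: 6·1 3·2 2·3 1·6  φ→[2+2+1+1]=6
[q^7] φ(1)=1,φ(7)=6 ⇒ 7
n=8: 1·8 2·4 4·2 8·1  φ→[1+1+2+4]=8
d|9:{1,3,9}  Σφ=1+2+6=9
d|10:{1,2,5,10}  Σφ=1+1+4+4=10

2, 3, 4, 5, 6, 7, 8, 9, 10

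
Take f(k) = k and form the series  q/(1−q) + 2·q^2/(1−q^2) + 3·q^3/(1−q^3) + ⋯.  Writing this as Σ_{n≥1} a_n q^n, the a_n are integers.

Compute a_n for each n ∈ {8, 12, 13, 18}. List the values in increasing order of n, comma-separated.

d|8:{1,2,4,8}  Σf=1+2+4+8=15
n=12: 1·12 2·6 3·4 4·3 6·2 12·1  f→[1+2+3+4+6+12]=28
[q^13] f(13)=13,f(1)=1 ⇒ 14
d|18:{1,2,3,6,9,18}  Σf=1+2+3+6+9+18=39

15, 28, 14, 39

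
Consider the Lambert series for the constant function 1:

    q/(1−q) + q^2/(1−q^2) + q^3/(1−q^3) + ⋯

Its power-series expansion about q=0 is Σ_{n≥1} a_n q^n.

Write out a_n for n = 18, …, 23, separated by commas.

6, 2, 6, 4, 4, 2

[q^18] f(1)=1,f(2)=1,f(3)=1,f(6)=1,f(9)=1,f(18)=1 ⇒ 6
[q^19] f(19)=1,f(1)=1 ⇒ 2
n=20: 1·20 2·10 4·5 5·4 10·2 20·1  f→[1+1+1+1+1+1]=6
[q^21] f(1)=1,f(3)=1,f(7)=1,f(21)=1 ⇒ 4
d|22:{22,11,2,1}  Σf=1+1+1+1=4
[q^23] f(23)=1,f(1)=1 ⇒ 2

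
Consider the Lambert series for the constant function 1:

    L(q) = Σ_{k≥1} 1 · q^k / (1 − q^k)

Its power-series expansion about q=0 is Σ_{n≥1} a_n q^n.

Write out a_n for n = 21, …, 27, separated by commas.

4, 4, 2, 8, 3, 4, 4

[q^21] f(21)=1,f(7)=1,f(3)=1,f(1)=1 ⇒ 4
[q^22] f(1)=1,f(2)=1,f(11)=1,f(22)=1 ⇒ 4
n=23: 1·23 23·1  f→[1+1]=2
[q^24] f(24)=1,f(12)=1,f(8)=1,f(6)=1,f(4)=1,f(3)=1,f(2)=1,f(1)=1 ⇒ 8
q^25  k|25↦f(k): 25:1 5:1 1:1  a_25=3
n=26: 1·26 2·13 13·2 26·1  f→[1+1+1+1]=4
[q^27] f(1)=1,f(3)=1,f(9)=1,f(27)=1 ⇒ 4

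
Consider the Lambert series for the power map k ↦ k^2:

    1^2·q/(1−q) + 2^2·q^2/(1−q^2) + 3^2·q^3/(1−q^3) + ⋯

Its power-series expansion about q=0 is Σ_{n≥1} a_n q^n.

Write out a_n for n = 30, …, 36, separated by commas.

[q^30] f(1)=1,f(2)=4,f(3)=9,f(5)=25,f(6)=36,f(10)=100,f(15)=225,f(30)=900 ⇒ 1300
n=31: 31·1 1·31  f→[961+1]=962
n=32: 32·1 16·2 8·4 4·8 2·16 1·32  f→[1024+256+64+16+4+1]=1365
q^33  k|33↦f(k): 33:1089 11:121 3:9 1:1  a_33=1220
q^34  k|34↦f(k): 1:1 2:4 17:289 34:1156  a_34=1450
d|35:{35,7,5,1}  Σf=1225+49+25+1=1300
q^36  k|36↦f(k): 36:1296 18:324 12:144 9:81 6:36 4:16 3:9 2:4 1:1  a_36=1911

1300, 962, 1365, 1220, 1450, 1300, 1911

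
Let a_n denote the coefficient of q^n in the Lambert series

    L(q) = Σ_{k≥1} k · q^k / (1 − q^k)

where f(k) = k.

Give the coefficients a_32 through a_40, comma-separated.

d|32:{32,16,8,4,2,1}  Σf=32+16+8+4+2+1=63
n=33: 1·33 3·11 11·3 33·1  f→[1+3+11+33]=48
[q^34] f(34)=34,f(17)=17,f(2)=2,f(1)=1 ⇒ 54
n=35: 35·1 7·5 5·7 1·35  f→[35+7+5+1]=48
n=36: 36·1 18·2 12·3 9·4 6·6 4·9 3·12 2·18 1·36  f→[36+18+12+9+6+4+3+2+1]=91
[q^37] f(1)=1,f(37)=37 ⇒ 38
d|38:{1,2,19,38}  Σf=1+2+19+38=60
d|39:{1,3,13,39}  Σf=1+3+13+39=56
n=40: 1·40 2·20 4·10 5·8 8·5 10·4 20·2 40·1  f→[1+2+4+5+8+10+20+40]=90

63, 48, 54, 48, 91, 38, 60, 56, 90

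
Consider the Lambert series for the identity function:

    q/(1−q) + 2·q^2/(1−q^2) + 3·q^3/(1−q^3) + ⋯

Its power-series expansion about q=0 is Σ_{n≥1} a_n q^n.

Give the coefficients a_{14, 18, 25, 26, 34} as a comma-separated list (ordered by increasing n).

24, 39, 31, 42, 54

d|14:{14,7,2,1}  Σf=14+7+2+1=24
q^18  k|18↦f(k): 18:18 9:9 6:6 3:3 2:2 1:1  a_18=39
n=25: 1·25 5·5 25·1  f→[1+5+25]=31
n=26: 26·1 13·2 2·13 1·26  f→[26+13+2+1]=42
[q^34] f(34)=34,f(17)=17,f(2)=2,f(1)=1 ⇒ 54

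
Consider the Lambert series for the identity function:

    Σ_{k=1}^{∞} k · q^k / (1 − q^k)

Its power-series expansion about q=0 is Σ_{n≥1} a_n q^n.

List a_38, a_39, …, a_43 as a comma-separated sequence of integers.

[q^38] f(38)=38,f(19)=19,f(2)=2,f(1)=1 ⇒ 60
[q^39] f(39)=39,f(13)=13,f(3)=3,f(1)=1 ⇒ 56
n=40: 1·40 2·20 4·10 5·8 8·5 10·4 20·2 40·1  f→[1+2+4+5+8+10+20+40]=90
d|41:{1,41}  Σf=1+41=42
q^42  k|42↦f(k): 1:1 2:2 3:3 6:6 7:7 14:14 21:21 42:42  a_42=96
d|43:{43,1}  Σf=43+1=44

60, 56, 90, 42, 96, 44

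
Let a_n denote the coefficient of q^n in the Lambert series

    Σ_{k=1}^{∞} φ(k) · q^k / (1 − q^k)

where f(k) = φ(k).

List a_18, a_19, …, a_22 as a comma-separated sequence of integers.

q^18  k|18↦φ(k): 1:1 2:1 3:2 6:2 9:6 18:6  a_18=18
[q^19] φ(19)=18,φ(1)=1 ⇒ 19
n=20: 20·1 10·2 5·4 4·5 2·10 1·20  φ→[8+4+4+2+1+1]=20
q^21  k|21↦φ(k): 1:1 3:2 7:6 21:12  a_21=21
n=22: 1·22 2·11 11·2 22·1  φ→[1+1+10+10]=22

18, 19, 20, 21, 22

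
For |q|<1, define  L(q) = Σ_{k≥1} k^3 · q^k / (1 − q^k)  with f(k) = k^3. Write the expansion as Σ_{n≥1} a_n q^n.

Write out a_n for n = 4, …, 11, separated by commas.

73, 126, 252, 344, 585, 757, 1134, 1332

d|4:{1,2,4}  Σf=1+8+64=73
d|5:{5,1}  Σf=125+1=126
[q^6] f(6)=216,f(3)=27,f(2)=8,f(1)=1 ⇒ 252
q^7  k|7↦f(k): 1:1 7:343  a_7=344
d|8:{1,2,4,8}  Σf=1+8+64+512=585
d|9:{1,3,9}  Σf=1+27+729=757
[q^10] f(1)=1,f(2)=8,f(5)=125,f(10)=1000 ⇒ 1134
n=11: 1·11 11·1  f→[1+1331]=1332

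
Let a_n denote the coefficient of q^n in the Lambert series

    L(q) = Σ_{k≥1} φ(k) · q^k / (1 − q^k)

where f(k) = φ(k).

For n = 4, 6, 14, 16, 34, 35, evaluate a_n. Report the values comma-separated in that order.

q^4  k|4↦φ(k): 4:2 2:1 1:1  a_4=4
d|6:{6,3,2,1}  Σφ=2+2+1+1=6
q^14  k|14↦φ(k): 1:1 2:1 7:6 14:6  a_14=14
q^16  k|16↦φ(k): 1:1 2:1 4:2 8:4 16:8  a_16=16
n=34: 1·34 2·17 17·2 34·1  φ→[1+1+16+16]=34
d|35:{1,5,7,35}  Σφ=1+4+6+24=35

4, 6, 14, 16, 34, 35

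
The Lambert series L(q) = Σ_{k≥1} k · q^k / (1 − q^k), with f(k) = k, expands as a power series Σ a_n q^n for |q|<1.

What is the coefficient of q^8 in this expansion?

d|8:{1,2,4,8}  Σf=1+2+4+8=15

a_8 = 15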